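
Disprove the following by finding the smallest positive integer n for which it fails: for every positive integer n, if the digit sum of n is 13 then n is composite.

n = 67

We need the least positive integer n for which the digit sum of n is 13 but n is prime.
n = 49: digit sum 13; 49 is composite.
n = 58: digit sum 13; 58 is composite.
n = 67: digit sum 13; 67 is prime, not composite.
Thus n = 67 disproves the claim, and no smaller n works.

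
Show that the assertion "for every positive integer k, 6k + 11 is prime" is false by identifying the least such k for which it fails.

A counterexample is any positive integer k such that 6k + 11 is not prime; we check each in order.
k = 1: 6k + 11 = 17, prime.
k = 2: 6k + 11 = 23, prime.
k = 3: 6k + 11 = 29, prime.
k = 4: 6k + 11 = 35 = 5 × 7, composite.

k = 4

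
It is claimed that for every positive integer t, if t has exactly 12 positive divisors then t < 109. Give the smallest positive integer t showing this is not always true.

t = 126

t = 60: τ(60) = 12; 60 < 109.
t = 72: τ(72) = 12; 72 < 109.
t = 84: τ(84) = 12; 84 < 109.
t = 90: τ(90) = 12; 90 < 109.
t = 96: τ(96) = 12; 96 < 109.
t = 108: τ(108) = 12; 108 < 109.
t = 126: τ(126) = 12; 126 ≥ 109.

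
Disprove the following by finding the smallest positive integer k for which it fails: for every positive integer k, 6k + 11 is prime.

k = 4

k = 1: 6k + 11 = 17, prime.
k = 2: 6k + 11 = 23, prime.
k = 3: 6k + 11 = 29, prime.
k = 4: 6k + 11 = 35 = 5 × 7, composite.
So k = 4 is the smallest counterexample.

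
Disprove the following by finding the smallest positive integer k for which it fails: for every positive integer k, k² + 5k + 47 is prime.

k = 38

Check each positive integer k in order until k² + 5k + 47 is not prime.
For k = 1, 2, 3, 4, …, 35, 36, 37 the conclusion holds.
k = 38: k² + 5k + 47 = 1681 = 41 × 41, composite.
So k = 38 is the smallest counterexample.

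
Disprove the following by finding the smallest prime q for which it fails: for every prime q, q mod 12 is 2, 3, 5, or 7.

A counterexample is any prime q such that the claim fails; we check each in order.
For q = 2, 3, 5, 7 the conclusion holds.
q = 11: 11 mod 12 = 11 — not in {2, 3, 5, 7}.
So q = 11 is the smallest counterexample.

q = 11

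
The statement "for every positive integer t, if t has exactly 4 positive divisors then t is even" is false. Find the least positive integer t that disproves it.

A counterexample is any positive integer t such that t has exactly 4 positive divisors but t is odd; we check each in order.
t = 6: divisors of 6: 1, 2, 3, 6; 6 is even.
t = 8: divisors of 8: 1, 2, 4, 8; 8 is even.
t = 10: divisors of 10: 1, 2, 5, 10; 10 is even.
t = 14: divisors of 14: 1, 2, 7, 14; 14 is even.
t = 15: divisors of 15: 1, 3, 5, 15; 15 is odd.

t = 15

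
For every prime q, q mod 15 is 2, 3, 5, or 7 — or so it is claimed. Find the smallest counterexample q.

q = 11

A counterexample is any prime q such that the claim fails; we check each in order.
For q = 2, 3, 5, 7 the conclusion holds.
q = 11: 11 mod 15 = 11 — not in {2, 3, 5, 7}.
Hence q = 11 is a counterexample.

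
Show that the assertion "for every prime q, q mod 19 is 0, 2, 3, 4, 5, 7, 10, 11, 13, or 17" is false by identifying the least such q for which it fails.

For q = 2, 3, 5, 7, 11, 13, 17, 19, 23, 29 the conclusion holds.
q = 31: 31 mod 19 = 12 — not in {0, 2, 3, 4, 5, 7, 10, 11, 13, 17}.
So q = 31 is the smallest counterexample.

q = 31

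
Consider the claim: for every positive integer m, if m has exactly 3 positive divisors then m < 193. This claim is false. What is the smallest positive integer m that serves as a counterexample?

m = 289

The first 6 eligible values, up to m = 169, all satisfy the conclusion.
m = 289: τ(289) = 3; 289 ≥ 193.
Thus m = 289 disproves the claim, and no smaller m works.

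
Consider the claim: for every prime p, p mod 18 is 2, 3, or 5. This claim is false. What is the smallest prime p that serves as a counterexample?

p = 7

We need the least prime p for which the claim fails.
For p = 2, 3, 5 the conclusion holds.
p = 7: 7 mod 18 = 7 — not in {2, 3, 5}.
Hence p = 7 is a counterexample.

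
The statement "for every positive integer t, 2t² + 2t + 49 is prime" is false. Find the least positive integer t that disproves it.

The first 5 eligible values, up to t = 5, all satisfy the conclusion.
t = 6: 2t² + 2t + 49 = 133 = 7 × 19, composite.
Thus t = 6 disproves the claim, and no smaller t works.

t = 6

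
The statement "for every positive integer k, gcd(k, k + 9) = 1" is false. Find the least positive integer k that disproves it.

We need the least positive integer k for which gcd(k, k + 9) > 1.
For k = 1, 2 the conclusion holds.
k = 3: gcd(3, 12) = 3.

k = 3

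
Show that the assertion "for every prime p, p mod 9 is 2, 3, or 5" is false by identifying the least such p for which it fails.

A counterexample is any prime p such that the claim fails; we check each in order.
For p = 2, 3, 5 the conclusion holds.
p = 7: 7 mod 9 = 7 — not in {2, 3, 5}.
Thus p = 7 disproves the claim, and no smaller p works.

p = 7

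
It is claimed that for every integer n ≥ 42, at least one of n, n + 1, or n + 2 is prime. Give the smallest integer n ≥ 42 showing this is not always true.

n = 44

n = 42: 43 is prime.
n = 43: 43 is prime.
n = 44: 44 = 2 × 22; 45 = 3 × 15; 46 = 2 × 23 — all composite.
Thus n = 44 disproves the claim, and no smaller n works.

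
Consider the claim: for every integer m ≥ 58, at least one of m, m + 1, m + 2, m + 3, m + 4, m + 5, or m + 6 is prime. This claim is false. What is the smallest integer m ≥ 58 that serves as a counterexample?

A counterexample is any integer m ≥ 58 such that m, m + 1, m + 2, m + 3, m + 4, m + 5, m + 6 are all composite; we check each in order.
The first 32 eligible values, up to m = 89, all satisfy the conclusion.
m = 90: 90 = 2 × 45; 91 = 7 × 13; 92 = 2 × 46; 93 = 3 × 31; 94 = 2 × 47; 95 = 5 × 19; 96 = 2 × 48 — all composite.
Thus m = 90 disproves the claim, and no smaller m works.

m = 90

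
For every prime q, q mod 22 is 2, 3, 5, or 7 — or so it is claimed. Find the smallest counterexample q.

We need the least prime q for which the claim fails.
q = 2: 2 mod 22 = 2.
q = 3: 3 mod 22 = 3.
q = 5: 5 mod 22 = 5.
q = 7: 7 mod 22 = 7.
q = 11: 11 mod 22 = 11 — not in {2, 3, 5, 7}.

q = 11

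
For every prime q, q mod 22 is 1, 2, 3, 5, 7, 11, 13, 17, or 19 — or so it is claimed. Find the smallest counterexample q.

We need the least prime q for which the claim fails.
The first 10 eligible values, up to q = 29, all satisfy the conclusion.
q = 31: 31 mod 22 = 9 — not in {1, 2, 3, 5, 7, 11, 13, 17, 19}.

q = 31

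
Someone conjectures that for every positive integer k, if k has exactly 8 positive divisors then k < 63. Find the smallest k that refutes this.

k = 66

The first 6 eligible values, up to k = 56, all satisfy the conclusion.
k = 66: τ(66) = 8; 66 ≥ 63.
Thus k = 66 disproves the claim, and no smaller k works.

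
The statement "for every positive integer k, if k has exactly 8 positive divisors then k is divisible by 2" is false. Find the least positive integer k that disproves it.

For k = 24, 30, 40, 42, …, 88, 102, 104 the conclusion holds.
k = 105: τ(105) = 8; 105 mod 2 = 1.
Thus k = 105 disproves the claim, and no smaller k works.

k = 105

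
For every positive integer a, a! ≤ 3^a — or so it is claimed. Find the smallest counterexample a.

a = 7

Check each positive integer a in order until a! > 3^a.
The first 6 eligible values, up to a = 6, all satisfy the conclusion.
a = 7: a! = 5040 and 3^a = 2187, so 5040 > 2187.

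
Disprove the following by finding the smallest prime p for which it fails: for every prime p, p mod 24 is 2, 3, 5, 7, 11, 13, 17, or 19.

We need the least prime p for which the claim fails.
p = 2: 2 mod 24 = 2.
p = 3: 3 mod 24 = 3.
p = 5: 5 mod 24 = 5.
p = 7: 7 mod 24 = 7.
p = 11: 11 mod 24 = 11.
p = 13: 13 mod 24 = 13.
p = 17: 17 mod 24 = 17.
p = 19: 19 mod 24 = 19.
p = 23: 23 mod 24 = 23 — not in {2, 3, 5, 7, 11, 13, 17, 19}.
Thus p = 23 disproves the claim, and no smaller p works.

p = 23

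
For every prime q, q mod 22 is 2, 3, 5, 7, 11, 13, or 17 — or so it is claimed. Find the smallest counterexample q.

q = 19

Check each prime q in order until the claim fails.
For q = 2, 3, 5, 7, 11, 13, 17 the conclusion holds.
q = 19: 19 mod 22 = 19 — not in {2, 3, 5, 7, 11, 13, 17}.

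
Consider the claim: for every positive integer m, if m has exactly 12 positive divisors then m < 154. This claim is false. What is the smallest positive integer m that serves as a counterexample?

For m = 60, 72, 84, 90, 96, 108, 126, 132, 140, 150 the conclusion holds.
m = 156: τ(156) = 12; 156 ≥ 154.
Hence m = 156 is a counterexample.

m = 156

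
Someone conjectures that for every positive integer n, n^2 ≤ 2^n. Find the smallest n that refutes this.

n = 3

A counterexample is any positive integer n such that n^2 > 2^n; we check each in order.
n = 1: n^2 = 1 and 2^n = 2, so 1 ≤ 2.
n = 2: n^2 = 4 and 2^n = 4, so 4 ≤ 4.
n = 3: n^2 = 9 and 2^n = 8, so 9 > 8.
Thus n = 3 disproves the claim, and no smaller n works.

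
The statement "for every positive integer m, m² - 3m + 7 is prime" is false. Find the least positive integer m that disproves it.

m = 6

Check each positive integer m in order until m² - 3m + 7 is not prime.
The first 5 eligible values, up to m = 5, all satisfy the conclusion.
m = 6: m² - 3m + 7 = 25 = 5 × 5, composite.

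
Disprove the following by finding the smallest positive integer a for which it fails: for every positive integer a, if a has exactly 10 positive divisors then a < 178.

A counterexample is any positive integer a such that a has exactly 10 positive divisors but the claim fails; we check each in order.
The first 5 eligible values, up to a = 176, all satisfy the conclusion.
a = 208: τ(208) = 10; 208 ≥ 178.

a = 208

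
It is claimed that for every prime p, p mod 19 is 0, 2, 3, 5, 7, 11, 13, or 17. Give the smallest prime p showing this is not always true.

p = 23

The first 8 eligible values, up to p = 19, all satisfy the conclusion.
p = 23: 23 mod 19 = 4 — not in {0, 2, 3, 5, 7, 11, 13, 17}.
Hence p = 23 is a counterexample.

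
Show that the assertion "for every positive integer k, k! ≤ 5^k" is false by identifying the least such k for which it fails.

A counterexample is any positive integer k such that k! > 5^k; we check each in order.
For k = 1, 2, 3, 4, …, 9, 10, 11 the conclusion holds.
k = 12: k! = 479001600 and 5^k = 244140625, so 479001600 > 244140625.
Hence k = 12 is a counterexample.

k = 12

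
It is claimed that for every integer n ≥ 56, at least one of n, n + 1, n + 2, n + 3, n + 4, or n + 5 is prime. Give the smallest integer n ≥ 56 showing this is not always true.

A counterexample is any integer n ≥ 56 such that n, n + 1, n + 2, n + 3, n + 4, n + 5 are all composite; we check each in order.
For n = 56, 57, 58, 59, …, 87, 88, 89 the conclusion holds.
n = 90: 90 = 2 × 45; 91 = 7 × 13; 92 = 2 × 46; 93 = 3 × 31; 94 = 2 × 47; 95 = 5 × 19 — all composite.

n = 90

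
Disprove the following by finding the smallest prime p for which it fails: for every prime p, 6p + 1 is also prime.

A counterexample is any prime p such that 6p + 1 is not prime; we check each in order.
The first 7 eligible values, up to p = 17, all satisfy the conclusion.
p = 19: 6p + 1 = 115 = 5 × 23, not prime.
Thus p = 19 disproves the claim, and no smaller p works.

p = 19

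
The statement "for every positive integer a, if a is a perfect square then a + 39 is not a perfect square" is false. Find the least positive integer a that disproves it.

a = 25

A counterexample is any positive integer a such that a is a perfect square but a + 39 is a perfect square; we check each in order.
For a = 1, 4, 9, 16 the conclusion holds.
a = 25: 25 = 5² and 25 + 39 = 64 = 8².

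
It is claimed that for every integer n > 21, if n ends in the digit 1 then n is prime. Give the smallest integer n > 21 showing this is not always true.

n = 31: 31 ends in 1 and is prime.
n = 41: 41 ends in 1 and is prime.
n = 51: 51 ends in 1; 51 = 3 × 17, composite.

n = 51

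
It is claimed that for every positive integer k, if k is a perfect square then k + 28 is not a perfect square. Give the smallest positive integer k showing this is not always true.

We need the least positive integer k for which k is a perfect square but k + 28 is a perfect square.
k = 1: 1 + 28 = 29, not a perfect square.
k = 4: 4 + 28 = 32, not a perfect square.
k = 9: 9 + 28 = 37, not a perfect square.
k = 16: 16 + 28 = 44, not a perfect square.
k = 25: 25 + 28 = 53, not a perfect square.
k = 36: 36 = 6² and 36 + 28 = 64 = 8².
So k = 36 is the smallest counterexample.

k = 36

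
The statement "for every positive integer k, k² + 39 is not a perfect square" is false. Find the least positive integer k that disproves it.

k = 5

For k = 1, 2, 3, 4 the conclusion holds.
k = 5: 5² + 39 = 64 = 8², a perfect square.
Hence k = 5 is a counterexample.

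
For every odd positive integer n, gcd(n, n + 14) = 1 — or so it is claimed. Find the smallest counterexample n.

n = 7

n = 1: gcd(1, 15) = 1.
n = 3: gcd(3, 17) = 1.
n = 5: gcd(5, 19) = 1.
n = 7: gcd(7, 21) = 7.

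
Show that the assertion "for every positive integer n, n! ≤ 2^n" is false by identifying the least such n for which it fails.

Check each positive integer n in order until n! > 2^n.
For n = 1, 2, 3 the conclusion holds.
n = 4: n! = 24 and 2^n = 16, so 24 > 16.
So n = 4 is the smallest counterexample.

n = 4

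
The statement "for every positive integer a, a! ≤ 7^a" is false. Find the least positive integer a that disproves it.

a = 17

Check each positive integer a in order until a! > 7^a.
For a = 1, 2, 3, 4, …, 14, 15, 16 the conclusion holds.
a = 17: a! = 355687428096000 and 7^a = 232630513987207, so 355687428096000 > 232630513987207.
Thus a = 17 disproves the claim, and no smaller a works.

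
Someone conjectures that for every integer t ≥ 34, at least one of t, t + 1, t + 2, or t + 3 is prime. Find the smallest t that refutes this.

t = 48

For t = 34, 35, 36, 37, …, 45, 46, 47 the conclusion holds.
t = 48: 48 = 2 × 24; 49 = 7 × 7; 50 = 2 × 25; 51 = 3 × 17 — all composite.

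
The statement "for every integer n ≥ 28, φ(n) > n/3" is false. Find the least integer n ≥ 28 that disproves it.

Check each integer n ≥ 28 in order until the claim fails.
For n = 28, 29 the conclusion holds.
n = 30: φ(30) = 8 and 30/3 = 10, so φ(30) ≤ 30/3.
Thus n = 30 disproves the claim, and no smaller n works.

n = 30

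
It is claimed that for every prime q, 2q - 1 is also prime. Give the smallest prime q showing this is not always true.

A counterexample is any prime q such that 2q - 1 is not prime; we check each in order.
q = 2: 2q - 1 = 3, prime.
q = 3: 2q - 1 = 5, prime.
q = 5: 2q - 1 = 9 = 3 × 3, not prime.

q = 5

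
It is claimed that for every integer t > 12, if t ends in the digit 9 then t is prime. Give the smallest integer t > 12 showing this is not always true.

t = 39

We need the least integer t > 12 for which t ends in the digit 9 but t is not prime.
For t = 19, 29 the conclusion holds.
t = 39: 39 ends in 9; 39 = 3 × 13, composite.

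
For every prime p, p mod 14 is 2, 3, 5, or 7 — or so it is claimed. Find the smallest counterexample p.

p = 11

For p = 2, 3, 5, 7 the conclusion holds.
p = 11: 11 mod 14 = 11 — not in {2, 3, 5, 7}.
Hence p = 11 is a counterexample.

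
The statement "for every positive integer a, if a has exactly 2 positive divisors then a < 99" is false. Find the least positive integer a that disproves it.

a = 101

Check each positive integer a in order until a has exactly 2 positive divisors but the claim fails.
For a = 2, 3, 5, 7, …, 83, 89, 97 the conclusion holds.
a = 101: τ(101) = 2; 101 ≥ 99.
Thus a = 101 disproves the claim, and no smaller a works.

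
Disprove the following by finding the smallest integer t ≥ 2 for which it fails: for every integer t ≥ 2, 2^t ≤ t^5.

Check each integer t ≥ 2 in order until 2^t > t^5.
For t = 2, 3, 4, 5, …, 20, 21, 22 the conclusion holds.
t = 23: 2^t = 8388608 and t^5 = 6436343, so 8388608 > 6436343.
Thus t = 23 disproves the claim, and no smaller t works.

t = 23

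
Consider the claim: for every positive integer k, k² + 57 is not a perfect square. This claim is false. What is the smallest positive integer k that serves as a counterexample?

For k = 1, 2, 3, 4, 5, 6, 7 the conclusion holds.
k = 8: 8² + 57 = 121 = 11², a perfect square.

k = 8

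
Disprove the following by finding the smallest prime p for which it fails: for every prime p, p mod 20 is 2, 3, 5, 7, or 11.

p = 13

Check each prime p in order until the claim fails.
The first 5 eligible values, up to p = 11, all satisfy the conclusion.
p = 13: 13 mod 20 = 13 — not in {2, 3, 5, 7, 11}.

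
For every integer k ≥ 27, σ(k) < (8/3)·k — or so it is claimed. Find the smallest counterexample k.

k = 60

We need the least integer k ≥ 27 for which the claim fails.
For k = 27, 28, 29, 30, …, 57, 58, 59 the conclusion holds.
k = 60: σ(60) = 168; 168 ≥ 160.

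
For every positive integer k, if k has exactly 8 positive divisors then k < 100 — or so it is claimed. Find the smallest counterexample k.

k = 102

Check each positive integer k in order until k has exactly 8 positive divisors but the claim fails.
For k = 24, 30, 40, 42, 54, 56, 66, 70, 78, 88 the conclusion holds.
k = 102: τ(102) = 8; 102 ≥ 100.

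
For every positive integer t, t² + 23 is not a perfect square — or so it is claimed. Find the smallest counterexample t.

t = 11

We need the least positive integer t for which t² + 23 is a perfect square.
For t = 1, 2, 3, 4, 5, 6, 7, 8, 9, 10 the conclusion holds.
t = 11: 11² + 23 = 144 = 12², a perfect square.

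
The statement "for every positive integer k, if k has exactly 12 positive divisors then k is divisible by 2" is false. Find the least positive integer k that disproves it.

k = 315

Check each positive integer k in order until k has exactly 12 positive divisors but k is not divisible by 2.
The first 24 eligible values, up to k = 308, all satisfy the conclusion.
k = 315: τ(315) = 12; 315 mod 2 = 1.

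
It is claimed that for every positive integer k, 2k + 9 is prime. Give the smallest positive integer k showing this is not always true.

k = 3

Check each positive integer k in order until 2k + 9 is not prime.
For k = 1, 2 the conclusion holds.
k = 3: 2k + 9 = 15 = 3 × 5, composite.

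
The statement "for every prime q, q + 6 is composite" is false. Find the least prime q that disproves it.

q = 2: q + 6 = 8 = 2 × 4, composite.
q = 3: q + 6 = 9 = 3 × 3, composite.
q = 5: q + 6 = 11, prime — not composite.

q = 5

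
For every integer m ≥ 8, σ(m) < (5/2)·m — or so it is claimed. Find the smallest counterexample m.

m = 24

We need the least integer m ≥ 8 for which the claim fails.
The first 16 eligible values, up to m = 23, all satisfy the conclusion.
m = 24: σ(24) = 60; 60 ≥ 60.
So m = 24 is the smallest counterexample.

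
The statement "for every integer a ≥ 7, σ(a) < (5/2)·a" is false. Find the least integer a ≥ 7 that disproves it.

For a = 7, 8, 9, 10, …, 21, 22, 23 the conclusion holds.
a = 24: σ(24) = 60; 60 ≥ 60.
Hence a = 24 is a counterexample.

a = 24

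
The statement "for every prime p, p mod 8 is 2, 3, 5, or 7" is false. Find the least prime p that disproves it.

We need the least prime p for which the claim fails.
For p = 2, 3, 5, 7, 11, 13 the conclusion holds.
p = 17: 17 mod 8 = 1 — not in {2, 3, 5, 7}.

p = 17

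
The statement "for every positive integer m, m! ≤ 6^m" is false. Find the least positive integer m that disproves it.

m = 14

Check each positive integer m in order until m! > 6^m.
For m = 1, 2, 3, 4, …, 11, 12, 13 the conclusion holds.
m = 14: m! = 87178291200 and 6^m = 78364164096, so 87178291200 > 78364164096.
Thus m = 14 disproves the claim, and no smaller m works.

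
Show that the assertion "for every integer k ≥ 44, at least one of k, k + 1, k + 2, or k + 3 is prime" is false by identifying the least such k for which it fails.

k = 48

We need the least integer k ≥ 44 for which k, k + 1, k + 2, k + 3 are all composite.
For k = 44, 45, 46, 47 the conclusion holds.
k = 48: 48 = 2 × 24; 49 = 7 × 7; 50 = 2 × 25; 51 = 3 × 17 — all composite.
So k = 48 is the smallest counterexample.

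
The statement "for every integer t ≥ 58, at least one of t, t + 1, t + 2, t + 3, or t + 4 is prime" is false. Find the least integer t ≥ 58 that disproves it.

A counterexample is any integer t ≥ 58 such that t, t + 1, t + 2, t + 3, t + 4 are all composite; we check each in order.
The first 4 eligible values, up to t = 61, all satisfy the conclusion.
t = 62: 62 = 2 × 31; 63 = 3 × 21; 64 = 2 × 32; 65 = 5 × 13; 66 = 2 × 33 — all composite.

t = 62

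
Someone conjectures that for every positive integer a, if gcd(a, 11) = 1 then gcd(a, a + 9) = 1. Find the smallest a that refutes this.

a = 3

We need the least positive integer a for which gcd(a, 11) = 1 but gcd(a, a + 9) > 1.
a = 1: gcd(1, 10) = 1.
a = 2: gcd(2, 11) = 1.
a = 3: gcd(3, 12) = 3.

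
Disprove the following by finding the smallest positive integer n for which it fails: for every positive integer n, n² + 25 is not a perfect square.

The first 11 eligible values, up to n = 11, all satisfy the conclusion.
n = 12: 12² + 25 = 169 = 13², a perfect square.
Thus n = 12 disproves the claim, and no smaller n works.

n = 12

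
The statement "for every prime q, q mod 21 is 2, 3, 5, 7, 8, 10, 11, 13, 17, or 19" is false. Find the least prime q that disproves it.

q = 37

The first 11 eligible values, up to q = 31, all satisfy the conclusion.
q = 37: 37 mod 21 = 16 — not in {2, 3, 5, 7, 8, 10, 11, 13, 17, 19}.
So q = 37 is the smallest counterexample.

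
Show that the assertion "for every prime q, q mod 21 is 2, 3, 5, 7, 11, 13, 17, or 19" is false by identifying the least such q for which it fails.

A counterexample is any prime q such that the claim fails; we check each in order.
For q = 2, 3, 5, 7, 11, 13, 17, 19, 23 the conclusion holds.
q = 29: 29 mod 21 = 8 — not in {2, 3, 5, 7, 11, 13, 17, 19}.

q = 29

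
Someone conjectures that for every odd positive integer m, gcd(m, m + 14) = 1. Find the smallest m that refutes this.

We need the least odd positive integer m for which gcd(m, m + 14) > 1.
For m = 1, 3, 5 the conclusion holds.
m = 7: gcd(7, 21) = 7.
Thus m = 7 disproves the claim, and no smaller m works.

m = 7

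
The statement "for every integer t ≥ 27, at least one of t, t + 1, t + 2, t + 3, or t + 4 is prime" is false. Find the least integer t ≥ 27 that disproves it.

t = 32

A counterexample is any integer t ≥ 27 such that t, t + 1, t + 2, t + 3, t + 4 are all composite; we check each in order.
For t = 27, 28, 29, 30, 31 the conclusion holds.
t = 32: 32 = 2 × 16; 33 = 3 × 11; 34 = 2 × 17; 35 = 5 × 7; 36 = 2 × 18 — all composite.
Hence t = 32 is a counterexample.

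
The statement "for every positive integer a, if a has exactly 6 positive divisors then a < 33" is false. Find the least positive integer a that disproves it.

a = 44

A counterexample is any positive integer a such that a has exactly 6 positive divisors but the claim fails; we check each in order.
a = 12: τ(12) = 6; 12 < 33.
a = 18: τ(18) = 6; 18 < 33.
a = 20: τ(20) = 6; 20 < 33.
a = 28: τ(28) = 6; 28 < 33.
a = 32: τ(32) = 6; 32 < 33.
a = 44: τ(44) = 6; 44 ≥ 33.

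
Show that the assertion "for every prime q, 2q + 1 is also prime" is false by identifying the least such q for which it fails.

We need the least prime q for which 2q + 1 is not prime.
For q = 2, 3, 5 the conclusion holds.
q = 7: 2q + 1 = 15 = 3 × 5, not prime.
Thus q = 7 disproves the claim, and no smaller q works.

q = 7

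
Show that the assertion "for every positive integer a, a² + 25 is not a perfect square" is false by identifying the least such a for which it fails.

a = 12

For a = 1, 2, 3, 4, …, 9, 10, 11 the conclusion holds.
a = 12: 12² + 25 = 169 = 13², a perfect square.
Thus a = 12 disproves the claim, and no smaller a works.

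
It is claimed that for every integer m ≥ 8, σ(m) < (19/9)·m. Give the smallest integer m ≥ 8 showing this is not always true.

m = 12

For m = 8, 9, 10, 11 the conclusion holds.
m = 12: σ(12) = 28; 28 ≥ 76/3.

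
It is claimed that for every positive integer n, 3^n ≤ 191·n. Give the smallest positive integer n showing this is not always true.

n = 7

A counterexample is any positive integer n such that 3^n > 191·n; we check each in order.
The first 6 eligible values, up to n = 6, all satisfy the conclusion.
n = 7: 3^n = 2187 and 191·n = 1337, so 2187 > 1337.
So n = 7 is the smallest counterexample.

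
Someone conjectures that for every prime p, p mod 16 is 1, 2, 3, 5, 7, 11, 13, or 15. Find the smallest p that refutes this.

For p = 2, 3, 5, 7, …, 29, 31, 37 the conclusion holds.
p = 41: 41 mod 16 = 9 — not in {1, 2, 3, 5, 7, 11, 13, 15}.

p = 41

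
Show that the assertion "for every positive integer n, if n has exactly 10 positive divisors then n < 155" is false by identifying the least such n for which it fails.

n = 162

Check each positive integer n in order until n has exactly 10 positive divisors but the claim fails.
For n = 48, 80, 112 the conclusion holds.
n = 162: τ(162) = 10; 162 ≥ 155.
Hence n = 162 is a counterexample.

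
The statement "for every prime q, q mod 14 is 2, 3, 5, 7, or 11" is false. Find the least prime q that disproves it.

q = 13

A counterexample is any prime q such that the claim fails; we check each in order.
The first 5 eligible values, up to q = 11, all satisfy the conclusion.
q = 13: 13 mod 14 = 13 — not in {2, 3, 5, 7, 11}.
Thus q = 13 disproves the claim, and no smaller q works.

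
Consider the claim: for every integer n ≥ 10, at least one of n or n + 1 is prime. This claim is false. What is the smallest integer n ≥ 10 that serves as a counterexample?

n = 14

n = 10: 11 is prime.
n = 11: 11 is prime.
n = 12: 13 is prime.
n = 13: 13 is prime.
n = 14: 14 = 2 × 7; 15 = 3 × 5 — both composite.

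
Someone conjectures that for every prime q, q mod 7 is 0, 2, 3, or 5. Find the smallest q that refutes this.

The first 4 eligible values, up to q = 7, all satisfy the conclusion.
q = 11: 11 mod 7 = 4 — not in {0, 2, 3, 5}.

q = 11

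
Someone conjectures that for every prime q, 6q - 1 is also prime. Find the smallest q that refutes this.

q = 11

A counterexample is any prime q such that 6q - 1 is not prime; we check each in order.
The first 4 eligible values, up to q = 7, all satisfy the conclusion.
q = 11: 6q - 1 = 65 = 5 × 13, not prime.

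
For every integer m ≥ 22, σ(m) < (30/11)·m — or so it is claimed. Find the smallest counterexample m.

The first 38 eligible values, up to m = 59, all satisfy the conclusion.
m = 60: σ(60) = 168; 168 ≥ 1800/11.
Thus m = 60 disproves the claim, and no smaller m works.

m = 60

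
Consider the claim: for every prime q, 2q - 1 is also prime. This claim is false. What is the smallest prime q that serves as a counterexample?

We need the least prime q for which 2q - 1 is not prime.
q = 2: 2q - 1 = 3, prime.
q = 3: 2q - 1 = 5, prime.
q = 5: 2q - 1 = 9 = 3 × 3, not prime.
So q = 5 is the smallest counterexample.

q = 5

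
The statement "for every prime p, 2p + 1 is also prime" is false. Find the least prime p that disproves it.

p = 7

We need the least prime p for which 2p + 1 is not prime.
p = 2: 2p + 1 = 5, prime.
p = 3: 2p + 1 = 7, prime.
p = 5: 2p + 1 = 11, prime.
p = 7: 2p + 1 = 15 = 3 × 5, not prime.
So p = 7 is the smallest counterexample.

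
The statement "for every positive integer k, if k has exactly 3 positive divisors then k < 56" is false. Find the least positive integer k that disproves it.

k = 121

We need the least positive integer k for which k has exactly 3 positive divisors but the claim fails.
For k = 4, 9, 25, 49 the conclusion holds.
k = 121: τ(121) = 3; 121 ≥ 56.
So k = 121 is the smallest counterexample.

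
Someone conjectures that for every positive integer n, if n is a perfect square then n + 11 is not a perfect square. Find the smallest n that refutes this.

n = 25

The first 4 eligible values, up to n = 16, all satisfy the conclusion.
n = 25: 25 = 5² and 25 + 11 = 36 = 6².
Thus n = 25 disproves the claim, and no smaller n works.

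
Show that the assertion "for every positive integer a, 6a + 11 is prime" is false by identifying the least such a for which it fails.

a = 4

A counterexample is any positive integer a such that 6a + 11 is not prime; we check each in order.
a = 1: 6a + 11 = 17, prime.
a = 2: 6a + 11 = 23, prime.
a = 3: 6a + 11 = 29, prime.
a = 4: 6a + 11 = 35 = 5 × 7, composite.
Hence a = 4 is a counterexample.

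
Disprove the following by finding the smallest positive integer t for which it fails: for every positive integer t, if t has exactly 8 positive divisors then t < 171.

t = 174

A counterexample is any positive integer t such that t has exactly 8 positive divisors but the claim fails; we check each in order.
For t = 24, 30, 40, 42, …, 154, 165, 170 the conclusion holds.
t = 174: τ(174) = 8; 174 ≥ 171.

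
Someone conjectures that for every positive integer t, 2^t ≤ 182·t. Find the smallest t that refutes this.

t = 11

We need the least positive integer t for which 2^t > 182·t.
For t = 1, 2, 3, 4, 5, 6, 7, 8, 9, 10 the conclusion holds.
t = 11: 2^t = 2048 and 182·t = 2002, so 2048 > 2002.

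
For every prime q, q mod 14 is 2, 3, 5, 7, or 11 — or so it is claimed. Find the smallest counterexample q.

q = 13

We need the least prime q for which the claim fails.
The first 5 eligible values, up to q = 11, all satisfy the conclusion.
q = 13: 13 mod 14 = 13 — not in {2, 3, 5, 7, 11}.
Thus q = 13 disproves the claim, and no smaller q works.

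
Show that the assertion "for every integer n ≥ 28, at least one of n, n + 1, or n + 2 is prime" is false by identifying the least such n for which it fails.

n = 32

For n = 28, 29, 30, 31 the conclusion holds.
n = 32: 32 = 2 × 16; 33 = 3 × 11; 34 = 2 × 17 — all composite.
Thus n = 32 disproves the claim, and no smaller n works.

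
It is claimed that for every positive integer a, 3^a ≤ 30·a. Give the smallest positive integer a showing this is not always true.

a = 5

Check each positive integer a in order until 3^a > 30·a.
a = 1: 3^a = 3 and 30·a = 30, so 3 ≤ 30.
a = 2: 3^a = 9 and 30·a = 60, so 9 ≤ 60.
a = 3: 3^a = 27 and 30·a = 90, so 27 ≤ 90.
a = 4: 3^a = 81 and 30·a = 120, so 81 ≤ 120.
a = 5: 3^a = 243 and 30·a = 150, so 243 > 150.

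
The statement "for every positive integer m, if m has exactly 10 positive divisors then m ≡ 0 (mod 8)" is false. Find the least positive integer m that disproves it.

m = 48: τ(48) = 10; 48 ≡ 0 (mod 8).
m = 80: τ(80) = 10; 80 ≡ 0 (mod 8).
m = 112: τ(112) = 10; 112 ≡ 0 (mod 8).
m = 162: τ(162) = 10; 162 ≡ 2 (mod 8).
So m = 162 is the smallest counterexample.

m = 162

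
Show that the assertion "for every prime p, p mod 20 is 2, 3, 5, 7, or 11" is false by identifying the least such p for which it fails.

p = 13

Check each prime p in order until the claim fails.
p = 2: 2 mod 20 = 2.
p = 3: 3 mod 20 = 3.
p = 5: 5 mod 20 = 5.
p = 7: 7 mod 20 = 7.
p = 11: 11 mod 20 = 11.
p = 13: 13 mod 20 = 13 — not in {2, 3, 5, 7, 11}.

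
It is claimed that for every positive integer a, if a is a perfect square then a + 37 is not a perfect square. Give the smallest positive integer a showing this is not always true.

Check each positive integer a in order until a is a perfect square but a + 37 is a perfect square.
For a = 1, 4, 9, 16, …, 225, 256, 289 the conclusion holds.
a = 324: 324 = 18² and 324 + 37 = 361 = 19².

a = 324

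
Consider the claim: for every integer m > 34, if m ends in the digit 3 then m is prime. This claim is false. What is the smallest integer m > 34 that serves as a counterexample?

Check each integer m > 34 in order until m ends in the digit 3 but m is not prime.
For m = 43, 53 the conclusion holds.
m = 63: 63 ends in 3; 63 = 3 × 21, composite.

m = 63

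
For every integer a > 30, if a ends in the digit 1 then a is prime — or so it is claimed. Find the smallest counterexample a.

a = 51

A counterexample is any integer a > 30 such that a ends in the digit 1 but a is not prime; we check each in order.
For a = 31, 41 the conclusion holds.
a = 51: 51 ends in 1; 51 = 3 × 17, composite.
So a = 51 is the smallest counterexample.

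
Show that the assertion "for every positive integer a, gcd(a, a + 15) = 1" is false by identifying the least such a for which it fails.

For a = 1, 2 the conclusion holds.
a = 3: gcd(3, 18) = 3.

a = 3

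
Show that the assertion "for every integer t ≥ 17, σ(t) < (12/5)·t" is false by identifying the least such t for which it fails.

t = 24

A counterexample is any integer t ≥ 17 such that the claim fails; we check each in order.
The first 7 eligible values, up to t = 23, all satisfy the conclusion.
t = 24: σ(24) = 60; 60 ≥ 288/5.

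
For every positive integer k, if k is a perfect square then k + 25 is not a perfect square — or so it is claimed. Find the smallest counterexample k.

k = 144

A counterexample is any positive integer k such that k is a perfect square but k + 25 is a perfect square; we check each in order.
For k = 1, 4, 9, 16, …, 81, 100, 121 the conclusion holds.
k = 144: 144 = 12² and 144 + 25 = 169 = 13².
So k = 144 is the smallest counterexample.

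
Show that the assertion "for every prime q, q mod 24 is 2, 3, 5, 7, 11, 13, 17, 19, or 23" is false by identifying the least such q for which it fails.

q = 73

We need the least prime q for which the claim fails.
The first 20 eligible values, up to q = 71, all satisfy the conclusion.
q = 73: 73 mod 24 = 1 — not in {2, 3, 5, 7, 11, 13, 17, 19, 23}.
Thus q = 73 disproves the claim, and no smaller q works.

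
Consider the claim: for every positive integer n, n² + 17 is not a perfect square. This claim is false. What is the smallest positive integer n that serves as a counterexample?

n = 8

We need the least positive integer n for which n² + 17 is a perfect square.
For n = 1, 2, 3, 4, 5, 6, 7 the conclusion holds.
n = 8: 8² + 17 = 81 = 9², a perfect square.
Hence n = 8 is a counterexample.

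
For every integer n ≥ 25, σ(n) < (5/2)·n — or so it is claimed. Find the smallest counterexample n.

We need the least integer n ≥ 25 for which the claim fails.
For n = 25, 26, 27, 28, …, 33, 34, 35 the conclusion holds.
n = 36: σ(36) = 91; 91 ≥ 90.

n = 36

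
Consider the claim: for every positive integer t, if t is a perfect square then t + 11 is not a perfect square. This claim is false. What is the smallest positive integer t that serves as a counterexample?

t = 25

We need the least positive integer t for which t is a perfect square but t + 11 is a perfect square.
t = 1: 1 + 11 = 12, not a perfect square.
t = 4: 4 + 11 = 15, not a perfect square.
t = 9: 9 + 11 = 20, not a perfect square.
t = 16: 16 + 11 = 27, not a perfect square.
t = 25: 25 = 5² and 25 + 11 = 36 = 6².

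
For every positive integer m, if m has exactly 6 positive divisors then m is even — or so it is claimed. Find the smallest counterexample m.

m = 45

Check each positive integer m in order until m has exactly 6 positive divisors but m is odd.
For m = 12, 18, 20, 28, 32, 44 the conclusion holds.
m = 45: divisors of 45: 1, 3, 5, 9, 15, 45; 45 is odd.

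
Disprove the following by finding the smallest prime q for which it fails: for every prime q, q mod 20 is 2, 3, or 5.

For q = 2, 3, 5 the conclusion holds.
q = 7: 7 mod 20 = 7 — not in {2, 3, 5}.
Thus q = 7 disproves the claim, and no smaller q works.

q = 7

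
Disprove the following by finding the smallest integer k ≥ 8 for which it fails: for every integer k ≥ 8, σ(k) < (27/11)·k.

Check each integer k ≥ 8 in order until the claim fails.
For k = 8, 9, 10, 11, …, 21, 22, 23 the conclusion holds.
k = 24: σ(24) = 60; 60 ≥ 648/11.

k = 24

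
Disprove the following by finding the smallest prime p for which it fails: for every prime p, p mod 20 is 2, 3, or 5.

For p = 2, 3, 5 the conclusion holds.
p = 7: 7 mod 20 = 7 — not in {2, 3, 5}.
So p = 7 is the smallest counterexample.

p = 7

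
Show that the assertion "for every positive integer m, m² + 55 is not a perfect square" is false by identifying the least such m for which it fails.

We need the least positive integer m for which m² + 55 is a perfect square.
m = 1: 1² + 55 = 56, not a perfect square.
m = 2: 2² + 55 = 59, not a perfect square.
m = 3: 3² + 55 = 64 = 8², a perfect square.

m = 3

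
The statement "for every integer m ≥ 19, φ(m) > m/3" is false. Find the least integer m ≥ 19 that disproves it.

m = 19: φ(19) = 18 and 19/3 = 19/3, so φ(19) > 19/3.
m = 20: φ(20) = 8 and 20/3 = 20/3, so φ(20) > 20/3.
m = 21: φ(21) = 12 and 21/3 = 7, so φ(21) > 21/3.
m = 22: φ(22) = 10 and 22/3 = 22/3, so φ(22) > 22/3.
m = 23: φ(23) = 22 and 23/3 = 23/3, so φ(23) > 23/3.
m = 24: φ(24) = 8 and 24/3 = 8, so φ(24) ≤ 24/3.

m = 24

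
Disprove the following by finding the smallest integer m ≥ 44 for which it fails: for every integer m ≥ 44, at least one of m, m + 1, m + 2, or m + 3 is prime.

m = 48

We need the least integer m ≥ 44 for which m, m + 1, m + 2, m + 3 are all composite.
For m = 44, 45, 46, 47 the conclusion holds.
m = 48: 48 = 2 × 24; 49 = 7 × 7; 50 = 2 × 25; 51 = 3 × 17 — all composite.
Thus m = 48 disproves the claim, and no smaller m works.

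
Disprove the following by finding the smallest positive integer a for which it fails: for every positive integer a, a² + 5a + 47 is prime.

We need the least positive integer a for which a² + 5a + 47 is not prime.
For a = 1, 2, 3, 4, …, 35, 36, 37 the conclusion holds.
a = 38: a² + 5a + 47 = 1681 = 41 × 41, composite.
Thus a = 38 disproves the claim, and no smaller a works.

a = 38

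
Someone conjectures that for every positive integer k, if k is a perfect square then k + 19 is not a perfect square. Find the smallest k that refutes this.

The first 8 eligible values, up to k = 64, all satisfy the conclusion.
k = 81: 81 = 9² and 81 + 19 = 100 = 10².
Hence k = 81 is a counterexample.

k = 81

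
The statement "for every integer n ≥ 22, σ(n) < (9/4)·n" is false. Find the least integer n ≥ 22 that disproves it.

For n = 22, 23 the conclusion holds.
n = 24: σ(24) = 60; 60 ≥ 54.
So n = 24 is the smallest counterexample.

n = 24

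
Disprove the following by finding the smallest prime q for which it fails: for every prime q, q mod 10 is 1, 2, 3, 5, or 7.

A counterexample is any prime q such that the claim fails; we check each in order.
q = 2: 2 mod 10 = 2.
q = 3: 3 mod 10 = 3.
q = 5: 5 mod 10 = 5.
q = 7: 7 mod 10 = 7.
q = 11: 11 mod 10 = 1.
q = 13: 13 mod 10 = 3.
q = 17: 17 mod 10 = 7.
q = 19: 19 mod 10 = 9 — not in {1, 2, 3, 5, 7}.
So q = 19 is the smallest counterexample.

q = 19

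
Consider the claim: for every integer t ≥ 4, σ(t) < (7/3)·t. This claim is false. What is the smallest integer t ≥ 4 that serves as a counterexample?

The first 8 eligible values, up to t = 11, all satisfy the conclusion.
t = 12: σ(12) = 28; 28 ≥ 28.

t = 12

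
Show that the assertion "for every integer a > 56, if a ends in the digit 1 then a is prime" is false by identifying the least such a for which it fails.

Check each integer a > 56 in order until a ends in the digit 1 but a is not prime.
a = 61: 61 ends in 1 and is prime.
a = 71: 71 ends in 1 and is prime.
a = 81: 81 ends in 1; 81 = 3 × 27, composite.

a = 81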